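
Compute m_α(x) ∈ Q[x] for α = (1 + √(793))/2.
m_α(x) = x^2 - x - 198

From 2α - 1 = √(793), squaring gives (2α - 1)^2 = 793, i.e. 4α^2 - 4α + 1 = 793, so α^2 - α + (1 - 793)/4 = 0. Since 793 ≡ 1 (mod 4), (1 - 793)/4 = -198 ∈ Z. The polynomial x^2 - x - 198 has discriminant 1 - 4·(-198) = 793, which is not a perfect square in Q (d = 793 is squarefree and ≠ 1), so x^2 - x - 198 is irreducible over Q. It is the minimal polynomial of α.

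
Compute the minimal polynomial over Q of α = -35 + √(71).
m_α(x) = x^2 + 70x + 1154

From α + 35 = √(71), squaring gives (α + 35)^2 = 71, i.e. α^2 + 70α + 1225 = 71, so α^2 + 70α + 1154 = 0. The discriminant of x^2 + 70x + 1154 is (70)^2 - 4·(1154) = 4900 - 4616 = 284, and 4·(71) is not a perfect square in Q since 71 is squarefree and ≠ 1. Hence x^2 + 70x + 1154 is irreducible over Q and is the minimal polynomial of α.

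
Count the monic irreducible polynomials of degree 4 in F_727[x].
There are 69835593828 monic irreducible polynomials of degree 4 over F_727

Each element of F_{727^4} that lies in no proper subfield is a root of exactly one monic irreducible of degree 4 over F_727, and each such polynomial has 4 distinct roots in F_{727^4}. By Möbius inversion the count is N_727(4) = (1/4) Σ_{d|4} μ(4/d) · 727^d = (1/4)(μ(4)·727^1 + μ(2)·727^2 + μ(1)·727^4) = 279342375312/4 = 69835593828.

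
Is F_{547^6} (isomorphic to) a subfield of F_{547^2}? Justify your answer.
No: F_{547^6} is not a subfield of F_{547^2}

F_{p^m} embeds in F_{p^n} iff m | n. Here 6 ∤ 2 (since 2 = 0·6 + 2 with remainder 2 ≠ 0), so F_{547^6} is not a subfield of F_{547^2}. Equivalently: if it were, the tower law would give 6 = [F_{547^6}:F_547] dividing [F_{547^2}:F_547] = 2, contradiction.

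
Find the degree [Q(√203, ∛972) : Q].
[Q(√203, ∛972) : Q] = 6

Let L = Q(√203, ∛972). Since Q(√203) ⊂ L and [Q(√203):Q] = 2, the tower law gives 2 | [L:Q]. Likewise Q(∛972) ⊂ L with [Q(∛972):Q] = 3 (because 972 is not a perfect cube), so 3 | [L:Q]. As gcd(2,3) = 1, [L:Q] is divisible by 6. Conversely L is generated over Q by √203 and ∛972, so [L:Q] ≤ 2·3 = 6. Therefore [Q(√203, ∛972) : Q] = 6.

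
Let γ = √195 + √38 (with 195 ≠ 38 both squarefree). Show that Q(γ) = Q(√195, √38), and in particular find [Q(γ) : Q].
[Q(γ) : Q] = 4 (equivalently, Q(γ) = Q(√195, √38))

Obviously Q(γ) ⊆ Q(√195, √38), and [Q(√195, √38):Q] = 4 (since 195, 38 are distinct squarefree integers > 1 with 7410 not a perfect square). To show equality we compute the minimal polynomial of γ. From γ = √195 + √38: γ^2 = 195 + 2√(7410) + 38 = 233 + 2√(7410), so γ^2 - 233 = 2√(7410); squaring, (γ^2 - 233)^2 = 4·7410, i.e. γ^4 - 466γ^2 + 54289 - 29640 = 0, i.e. γ^4 - 466γ^2 + 24649 = 0. So γ is a root of x^4 - 466x^2 + 24649. This polynomial is irreducible over Q: it has no rational root (each ±√195 ± √38 is irrational), and any factorization into two quadratics over Q would force √(7410) ∈ Q (pairing opposite roots) or √195, √38 ∈ Q (other pairings), all impossible. Hence [Q(γ):Q] = 4 = [Q(√195, √38):Q], so Q(γ) = Q(√195, √38).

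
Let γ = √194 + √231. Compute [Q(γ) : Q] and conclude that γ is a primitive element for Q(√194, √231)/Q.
[Q(γ) : Q] = 4 (equivalently, Q(γ) = Q(√194, √231))

Obviously Q(γ) ⊆ Q(√194, √231), and [Q(√194, √231):Q] = 4 (since 194, 231 are distinct squarefree integers > 1 with 44814 not a perfect square). To show equality we compute the minimal polynomial of γ. From γ = √194 + √231: γ^2 = 194 + 2√(44814) + 231 = 425 + 2√(44814), so γ^2 - 425 = 2√(44814); squaring, (γ^2 - 425)^2 = 4·44814, i.e. γ^4 - 850γ^2 + 180625 - 179256 = 0, i.e. γ^4 - 850γ^2 + 1369 = 0. So γ is a root of x^4 - 850x^2 + 1369. This polynomial is irreducible over Q: it has no rational root (each ±√194 ± √231 is irrational), and any factorization into two quadratics over Q would force √(44814) ∈ Q (pairing opposite roots) or √194, √231 ∈ Q (other pairings), all impossible. Hence [Q(γ):Q] = 4 = [Q(√194, √231):Q], so Q(γ) = Q(√194, √231).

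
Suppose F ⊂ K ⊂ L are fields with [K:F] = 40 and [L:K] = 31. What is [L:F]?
[L:F] = 1240

The tower law says that for any tower of field extensions F ⊂ K ⊂ L with finite degrees, [L:F] = [L:K] · [K:F]. Here this gives [L:F] = 31 · 40 = 1240.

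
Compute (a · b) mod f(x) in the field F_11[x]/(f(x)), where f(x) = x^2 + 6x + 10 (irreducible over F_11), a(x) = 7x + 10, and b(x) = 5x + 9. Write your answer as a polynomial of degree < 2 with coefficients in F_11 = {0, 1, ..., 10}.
a · b ≡ 2x + 4 (mod f(x))

Multiply in F_11[x]: a(x)·b(x) = (7x + 10)·(5x + 9) = 2x^2 + 3x + 2. This has degree ≥ 2, so divide by f(x) over F_11: 2x^2 + 3x + 2 = (2)·(x^2 + 6x + 10) + (2x + 4). Hence a·b ≡ 2x + 4 (mod f). (F_11[x]/(f) is a field with 11^2 = 121 elements since f is irreducible of degree 2.)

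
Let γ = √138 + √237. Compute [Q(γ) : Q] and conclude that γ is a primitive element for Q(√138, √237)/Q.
[Q(γ) : Q] = 4 (equivalently, Q(γ) = Q(√138, √237))

Obviously Q(γ) ⊆ Q(√138, √237), and [Q(√138, √237):Q] = 4 (since 138, 237 are distinct squarefree integers > 1 with 32706 not a perfect square). To show equality we compute the minimal polynomial of γ. From γ = √138 + √237: γ^2 = 138 + 2√(32706) + 237 = 375 + 2√(32706), so γ^2 - 375 = 2√(32706); squaring, (γ^2 - 375)^2 = 4·32706, i.e. γ^4 - 750γ^2 + 140625 - 130824 = 0, i.e. γ^4 - 750γ^2 + 9801 = 0. So γ is a root of x^4 - 750x^2 + 9801. This polynomial is irreducible over Q: it has no rational root (each ±√138 ± √237 is irrational), and any factorization into two quadratics over Q would force √(32706) ∈ Q (pairing opposite roots) or √138, √237 ∈ Q (other pairings), all impossible. Hence [Q(γ):Q] = 4 = [Q(√138, √237):Q], so Q(γ) = Q(√138, √237).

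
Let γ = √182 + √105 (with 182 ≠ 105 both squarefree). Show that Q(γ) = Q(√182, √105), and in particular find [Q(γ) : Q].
[Q(γ) : Q] = 4 (equivalently, Q(γ) = Q(√182, √105))

Obviously Q(γ) ⊆ Q(√182, √105), and [Q(√182, √105):Q] = 4 (since 182, 105 are distinct squarefree integers > 1 with 19110 not a perfect square). To show equality we compute the minimal polynomial of γ. From γ = √182 + √105: γ^2 = 182 + 2√(19110) + 105 = 287 + 2√(19110), so γ^2 - 287 = 2√(19110); squaring, (γ^2 - 287)^2 = 4·19110, i.e. γ^4 - 574γ^2 + 82369 - 76440 = 0, i.e. γ^4 - 574γ^2 + 5929 = 0. So γ is a root of x^4 - 574x^2 + 5929. This polynomial is irreducible over Q: it has no rational root (each ±√182 ± √105 is irrational), and any factorization into two quadratics over Q would force √(19110) ∈ Q (pairing opposite roots) or √182, √105 ∈ Q (other pairings), all impossible. Hence [Q(γ):Q] = 4 = [Q(√182, √105):Q], so Q(γ) = Q(√182, √105).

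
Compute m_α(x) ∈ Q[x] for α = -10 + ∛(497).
m_α(x) = x^3 + 30x^2 + 300x + 503

Set β = α + 10 = ∛(497), so β^3 = 497. Then (α + 10)^3 - 497 = 0, i.e. α is a root of g(x) = (x + 10)^3 - 497 = x^3 + 30x^2 + 300x + 503. Since g(x) = h(x + 10) where h(x) = x^3 - 497, and h is irreducible over Q (because 497 is not a perfect cube, so h has no rational root, and a monic cubic with no rational root is irreducible), g is also irreducible (irreducibility is preserved under the substitution x → x + 10). Hence m_α(x) = x^3 + 30x^2 + 300x + 503.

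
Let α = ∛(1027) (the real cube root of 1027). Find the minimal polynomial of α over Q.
m_α(x) = x^3 - 1027

α satisfies α^3 = 1027, so x^3 - 1027 annihilates α. By the rational root test, a rational root p/q (in lowest terms) of x^3 - 1027 would satisfy p^3 = 1027 q^3, forcing q = 1 and p^3 = 1027; but 1027 is not a perfect cube, contradiction. A monic cubic over Q with no rational root is irreducible (any nontrivial factorization would include a linear factor). Hence x^3 - 1027 is the minimal polynomial of α, and in particular [Q(α):Q] = 3.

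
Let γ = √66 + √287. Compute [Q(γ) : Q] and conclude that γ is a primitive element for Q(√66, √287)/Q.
[Q(γ) : Q] = 4 (equivalently, Q(γ) = Q(√66, √287))

Obviously Q(γ) ⊆ Q(√66, √287), and [Q(√66, √287):Q] = 4 (since 66, 287 are distinct squarefree integers > 1 with 18942 not a perfect square). To show equality we compute the minimal polynomial of γ. From γ = √66 + √287: γ^2 = 66 + 2√(18942) + 287 = 353 + 2√(18942), so γ^2 - 353 = 2√(18942); squaring, (γ^2 - 353)^2 = 4·18942, i.e. γ^4 - 706γ^2 + 124609 - 75768 = 0, i.e. γ^4 - 706γ^2 + 48841 = 0. So γ is a root of x^4 - 706x^2 + 48841. This polynomial is irreducible over Q: it has no rational root (each ±√66 ± √287 is irrational), and any factorization into two quadratics over Q would force √(18942) ∈ Q (pairing opposite roots) or √66, √287 ∈ Q (other pairings), all impossible. Hence [Q(γ):Q] = 4 = [Q(√66, √287):Q], so Q(γ) = Q(√66, √287).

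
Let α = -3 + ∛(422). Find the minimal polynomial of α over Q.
m_α(x) = x^3 + 9x^2 + 27x - 395

Set β = α + 3 = ∛(422), so β^3 = 422. Then (α + 3)^3 - 422 = 0, i.e. α is a root of g(x) = (x + 3)^3 - 422 = x^3 + 9x^2 + 27x - 395. Since g(x) = h(x + 3) where h(x) = x^3 - 422, and h is irreducible over Q (because 422 is not a perfect cube, so h has no rational root, and a monic cubic with no rational root is irreducible), g is also irreducible (irreducibility is preserved under the substitution x → x + 3). Hence m_α(x) = x^3 + 9x^2 + 27x - 395.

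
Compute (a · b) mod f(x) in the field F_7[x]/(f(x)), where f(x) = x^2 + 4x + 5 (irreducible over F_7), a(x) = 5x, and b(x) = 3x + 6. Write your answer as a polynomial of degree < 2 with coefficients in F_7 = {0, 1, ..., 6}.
a · b ≡ 5x + 2 (mod f(x))

Multiply in F_7[x]: a(x)·b(x) = (5x)·(3x + 6) = x^2 + 2x. This has degree ≥ 2, so divide by f(x) over F_7: x^2 + 2x = (1)·(x^2 + 4x + 5) + (5x + 2). Hence a·b ≡ 5x + 2 (mod f). (F_7[x]/(f) is a field with 7^2 = 49 elements since f is irreducible of degree 2.)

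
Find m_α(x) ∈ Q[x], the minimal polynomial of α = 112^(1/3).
m_α(x) = x^3 - 112

α satisfies α^3 = 112, so x^3 - 112 annihilates α. By the rational root test, a rational root p/q (in lowest terms) of x^3 - 112 would satisfy p^3 = 112 q^3, forcing q = 1 and p^3 = 112; but 112 is not a perfect cube, contradiction. A monic cubic over Q with no rational root is irreducible (any nontrivial factorization would include a linear factor). Hence x^3 - 112 is the minimal polynomial of α, and in particular [Q(α):Q] = 3.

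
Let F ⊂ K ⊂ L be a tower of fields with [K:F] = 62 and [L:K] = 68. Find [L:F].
[L:F] = 4216

The tower law says that for any tower of field extensions F ⊂ K ⊂ L with finite degrees, [L:F] = [L:K] · [K:F]. Here this gives [L:F] = 68 · 62 = 4216.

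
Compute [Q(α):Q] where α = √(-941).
[Q(α):Q] = 2

[Q(α):Q] equals the degree of the minimal polynomial of α. Here α^2 = -941 and x^2 + 941 is irreducible (d = -941 is squarefree, ≠ 1, hence not a square), so deg(m_α) = 2. Thus [Q(α):Q] = 2.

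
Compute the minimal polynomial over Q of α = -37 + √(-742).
m_α(x) = x^2 + 74x + 2111

From α + 37 = √(-742), squaring gives (α + 37)^2 = -742, i.e. α^2 + 74α + 1369 = -742, so α^2 + 74α + 2111 = 0. The discriminant of x^2 + 74x + 2111 is (74)^2 - 4·(2111) = 5476 - 8444 = -2968, and 4·(-742) is not a perfect square in Q since -742 is squarefree and ≠ 1. Hence x^2 + 74x + 2111 is irreducible over Q and is the minimal polynomial of α.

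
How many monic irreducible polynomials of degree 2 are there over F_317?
There are 50086 monic irreducible polynomials of degree 2 over F_317

Each element of F_{317^2} that lies in no proper subfield is a root of exactly one monic irreducible of degree 2 over F_317, and each such polynomial has 2 distinct roots in F_{317^2}. By Möbius inversion the count is N_317(2) = (1/2) Σ_{d|2} μ(2/d) · 317^d = (1/2)(μ(2)·317^1 + μ(1)·317^2) = 100172/2 = 50086.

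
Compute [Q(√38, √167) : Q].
[Q(√38, √167) : Q] = 4

[Q(√38):Q] = 2 (min poly x^2 - 38, irreducible since 38 is squarefree > 1). For the top step, suppose √167 ∈ Q(√38), say √167 = c + d√38 with c, d ∈ Q. Squaring: 167 = c^2 + 38d^2 + 2cd√38. Since √38 ∉ Q this forces 2cd = 0. If d = 0 then √167 = c ∈ Q, contradicting 167 squarefree > 1. If c = 0 then 167 = 38d^2, so 38·167 = (38d)^2 is a perfect square in Q — but 38·167 = 6346 is not a perfect square (since 38 and 167 are distinct squarefree integers). Contradiction. Hence √167 ∉ Q(√38), so x^2 - 167 stays irreducible over Q(√38) and [Q(√38, √167) : Q(√38)] = 2. By the tower law, [Q(√38, √167) : Q] = 2 · 2 = 4.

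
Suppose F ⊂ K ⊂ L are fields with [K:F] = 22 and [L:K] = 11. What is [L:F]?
[L:F] = 242

The tower law says that for any tower of field extensions F ⊂ K ⊂ L with finite degrees, [L:F] = [L:K] · [K:F]. Here this gives [L:F] = 11 · 22 = 242.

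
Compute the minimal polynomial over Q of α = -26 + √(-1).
m_α(x) = x^2 + 52x + 677

From α + 26 = √(-1), squaring gives (α + 26)^2 = -1, i.e. α^2 + 52α + 676 = -1, so α^2 + 52α + 677 = 0. The discriminant of x^2 + 52x + 677 is (52)^2 - 4·(677) = 2704 - 2708 = -4, and 4·(-1) is not a perfect square in Q since -1 is squarefree and ≠ 1. Hence x^2 + 52x + 677 is irreducible over Q and is the minimal polynomial of α.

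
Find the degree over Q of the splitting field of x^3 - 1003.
[K : Q] = 6

The roots of x^3 - 1003 are ∛1003, ω∛1003, ω^2∛1003 where ω = e^(2πi/3) is a primitive cube root of unity, so K = Q(∛1003, ω). Now [Q(∛1003):Q] = 3 (since 1003 is not a perfect cube, x^3 - 1003 is irreducible) and [Q(ω):Q] = 2. Both 2 and 3 divide [K:Q], and [K:Q] ≤ 3·2 = 6, so [K:Q] = 6. (Equivalently: Q(∛1003) ⊂ R but ω ∉ R, so [K : Q(∛1003)] = 2.)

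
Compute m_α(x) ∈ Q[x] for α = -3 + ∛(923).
m_α(x) = x^3 + 9x^2 + 27x - 896

Set β = α + 3 = ∛(923), so β^3 = 923. Then (α + 3)^3 - 923 = 0, i.e. α is a root of g(x) = (x + 3)^3 - 923 = x^3 + 9x^2 + 27x - 896. Since g(x) = h(x + 3) where h(x) = x^3 - 923, and h is irreducible over Q (because 923 is not a perfect cube, so h has no rational root, and a monic cubic with no rational root is irreducible), g is also irreducible (irreducibility is preserved under the substitution x → x + 3). Hence m_α(x) = x^3 + 9x^2 + 27x - 896.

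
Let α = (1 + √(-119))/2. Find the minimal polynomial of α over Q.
m_α(x) = x^2 - x + 30

From 2α - 1 = √(-119), squaring gives (2α - 1)^2 = -119, i.e. 4α^2 - 4α + 1 = -119, so α^2 - α + (1 + 119)/4 = 0. Since -119 ≡ 1 (mod 4), (1 + 119)/4 = 30 ∈ Z. The polynomial x^2 - x + 30 has discriminant 1 - 4·(30) = -119, which is not a perfect square in Q (d = -119 is squarefree and ≠ 1), so x^2 - x + 30 is irreducible over Q. It is the minimal polynomial of α.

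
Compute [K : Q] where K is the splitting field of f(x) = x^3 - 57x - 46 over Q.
[K : Q] = 6

By the rational root test, any rational root of the monic integer polynomial f(x) = x^3 - 57x - 46 must be an integer dividing the constant term -46, i.e. one of ±{1, 2, 23, 46}. Evaluating: f(1) = -102, f(-1) = 10, f(2) = -152, f(-2) = 60, f(23) = 10810, f(-23) = -10902, f(46) = 94668, f(-46) = -94760; none is 0, so f has no rational root and is therefore irreducible over Q (a cubic with no linear factor over a field is irreducible). For an irreducible cubic, the Galois group is A_3 or S_3 according as the discriminant disc(f) = -4a^3 - 27b^2 = -4·(-57)^3 - 27·(-46)^2 = 683640 is or is not a square in Q. Here disc(f) = 683640 is not a perfect square in Q, so the Galois group of f over Q is not contained in A_3 and must be all of S_3. The splitting field has degree |S_3| = 6 over Q, so [K : Q] = 6.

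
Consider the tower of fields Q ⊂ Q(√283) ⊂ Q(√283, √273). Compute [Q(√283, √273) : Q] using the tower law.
[Q(√283, √273) : Q] = 4

[Q(√283):Q] = 2 (min poly x^2 - 283, irreducible since 283 is squarefree > 1). For the top step, suppose √273 ∈ Q(√283), say √273 = c + d√283 with c, d ∈ Q. Squaring: 273 = c^2 + 283d^2 + 2cd√283. Since √283 ∉ Q this forces 2cd = 0. If d = 0 then √273 = c ∈ Q, contradicting 273 squarefree > 1. If c = 0 then 273 = 283d^2, so 283·273 = (283d)^2 is a perfect square in Q — but 283·273 = 77259 is not a perfect square (since 283 and 273 are distinct squarefree integers). Contradiction. Hence √273 ∉ Q(√283), so x^2 - 273 stays irreducible over Q(√283) and [Q(√283, √273) : Q(√283)] = 2. By the tower law, [Q(√283, √273) : Q] = 2 · 2 = 4.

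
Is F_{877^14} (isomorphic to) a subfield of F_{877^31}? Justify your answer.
No: F_{877^14} is not a subfield of F_{877^31}

F_{p^m} embeds in F_{p^n} iff m | n. Here 14 ∤ 31 (since 31 = 2·14 + 3 with remainder 3 ≠ 0), so F_{877^14} is not a subfield of F_{877^31}. Equivalently: if it were, the tower law would give 14 = [F_{877^14}:F_877] dividing [F_{877^31}:F_877] = 31, contradiction.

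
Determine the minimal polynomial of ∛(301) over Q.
m_α(x) = x^3 - 301

α satisfies α^3 = 301, so x^3 - 301 annihilates α. By the rational root test, a rational root p/q (in lowest terms) of x^3 - 301 would satisfy p^3 = 301 q^3, forcing q = 1 and p^3 = 301; but 301 is not a perfect cube, contradiction. A monic cubic over Q with no rational root is irreducible (any nontrivial factorization would include a linear factor). Hence x^3 - 301 is the minimal polynomial of α, and in particular [Q(α):Q] = 3.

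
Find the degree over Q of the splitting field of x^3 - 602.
[K : Q] = 6

The roots of x^3 - 602 are ∛602, ω∛602, ω^2∛602 where ω = e^(2πi/3) is a primitive cube root of unity, so K = Q(∛602, ω). Now [Q(∛602):Q] = 3 (since 602 is not a perfect cube, x^3 - 602 is irreducible) and [Q(ω):Q] = 2. Both 2 and 3 divide [K:Q], and [K:Q] ≤ 3·2 = 6, so [K:Q] = 6. (Equivalently: Q(∛602) ⊂ R but ω ∉ R, so [K : Q(∛602)] = 2.)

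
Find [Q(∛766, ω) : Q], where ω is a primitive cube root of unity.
[Q(∛766, ω) : Q] = 6

[Q(∛766):Q] = 3 (min poly x^3 - 766, irreducible since 766 is not a perfect cube). [Q(ω):Q] = 2 (min poly x^2 + x + 1). Since Q(∛766) ⊂ R and ω ∉ R, we have ω ∉ Q(∛766), so x^2 + x + 1 remains irreducible over Q(∛766) and [Q(∛766, ω) : Q(∛766)] = 2. By the tower law, [Q(∛766, ω) : Q] = 3 · 2 = 6. (In fact Q(∛766, ω) is the splitting field of x^3 - 766 over Q.)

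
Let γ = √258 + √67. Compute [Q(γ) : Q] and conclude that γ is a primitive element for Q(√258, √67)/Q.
[Q(γ) : Q] = 4 (equivalently, Q(γ) = Q(√258, √67))

Obviously Q(γ) ⊆ Q(√258, √67), and [Q(√258, √67):Q] = 4 (since 258, 67 are distinct squarefree integers > 1 with 17286 not a perfect square). To show equality we compute the minimal polynomial of γ. From γ = √258 + √67: γ^2 = 258 + 2√(17286) + 67 = 325 + 2√(17286), so γ^2 - 325 = 2√(17286); squaring, (γ^2 - 325)^2 = 4·17286, i.e. γ^4 - 650γ^2 + 105625 - 69144 = 0, i.e. γ^4 - 650γ^2 + 36481 = 0. So γ is a root of x^4 - 650x^2 + 36481. This polynomial is irreducible over Q: it has no rational root (each ±√258 ± √67 is irrational), and any factorization into two quadratics over Q would force √(17286) ∈ Q (pairing opposite roots) or √258, √67 ∈ Q (other pairings), all impossible. Hence [Q(γ):Q] = 4 = [Q(√258, √67):Q], so Q(γ) = Q(√258, √67).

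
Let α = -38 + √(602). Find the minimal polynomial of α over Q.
m_α(x) = x^2 + 76x + 842

From α + 38 = √(602), squaring gives (α + 38)^2 = 602, i.e. α^2 + 76α + 1444 = 602, so α^2 + 76α + 842 = 0. The discriminant of x^2 + 76x + 842 is (76)^2 - 4·(842) = 5776 - 3368 = 2408, and 4·(602) is not a perfect square in Q since 602 is squarefree and ≠ 1. Hence x^2 + 76x + 842 is irreducible over Q and is the minimal polynomial of α.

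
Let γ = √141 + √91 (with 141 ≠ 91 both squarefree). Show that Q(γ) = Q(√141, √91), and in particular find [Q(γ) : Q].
[Q(γ) : Q] = 4 (equivalently, Q(γ) = Q(√141, √91))

Obviously Q(γ) ⊆ Q(√141, √91), and [Q(√141, √91):Q] = 4 (since 141, 91 are distinct squarefree integers > 1 with 12831 not a perfect square). To show equality we compute the minimal polynomial of γ. From γ = √141 + √91: γ^2 = 141 + 2√(12831) + 91 = 232 + 2√(12831), so γ^2 - 232 = 2√(12831); squaring, (γ^2 - 232)^2 = 4·12831, i.e. γ^4 - 464γ^2 + 53824 - 51324 = 0, i.e. γ^4 - 464γ^2 + 2500 = 0. So γ is a root of x^4 - 464x^2 + 2500. This polynomial is irreducible over Q: it has no rational root (each ±√141 ± √91 is irrational), and any factorization into two quadratics over Q would force √(12831) ∈ Q (pairing opposite roots) or √141, √91 ∈ Q (other pairings), all impossible. Hence [Q(γ):Q] = 4 = [Q(√141, √91):Q], so Q(γ) = Q(√141, √91).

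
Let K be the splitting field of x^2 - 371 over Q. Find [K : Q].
[K : Q] = 2

f(x) = x^2 - 371 factors as (x - √371)(x + √371). The splitting field is K = Q(√371). Since 371 is squarefree and > 1, it is not a perfect square, so x^2 - 371 is irreducible over Q and [Q(√371) : Q] = 2. Hence [K : Q] = 2.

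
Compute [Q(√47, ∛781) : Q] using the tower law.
[Q(√47, ∛781) : Q] = 6

Let L = Q(√47, ∛781). Since Q(√47) ⊂ L and [Q(√47):Q] = 2, the tower law gives 2 | [L:Q]. Likewise Q(∛781) ⊂ L with [Q(∛781):Q] = 3 (because 781 is not a perfect cube), so 3 | [L:Q]. As gcd(2,3) = 1, [L:Q] is divisible by 6. Conversely L is generated over Q by √47 and ∛781, so [L:Q] ≤ 2·3 = 6. Therefore [Q(√47, ∛781) : Q] = 6.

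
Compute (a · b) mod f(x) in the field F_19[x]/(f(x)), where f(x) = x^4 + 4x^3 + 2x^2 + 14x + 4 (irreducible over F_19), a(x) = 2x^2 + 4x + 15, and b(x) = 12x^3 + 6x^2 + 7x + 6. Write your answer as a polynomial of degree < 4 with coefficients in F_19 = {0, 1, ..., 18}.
a · b ≡ 10x^3 + 18x^2 + 5x + 6 (mod f(x))

Multiply in F_19[x]: a(x)·b(x) = (2x^2 + 4x + 15)·(12x^3 + 6x^2 + 7x + 6) = 5x^5 + 3x^4 + 9x^3 + 16x^2 + 15x + 14. This has degree ≥ 4, so divide by f(x) over F_19: 5x^5 + 3x^4 + 9x^3 + 16x^2 + 15x + 14 = (5x + 2)·(x^4 + 4x^3 + 2x^2 + 14x + 4) + (10x^3 + 18x^2 + 5x + 6). Hence a·b ≡ 10x^3 + 18x^2 + 5x + 6 (mod f). (F_19[x]/(f) is a field with 19^4 = 130321 elements since f is irreducible of degree 4.)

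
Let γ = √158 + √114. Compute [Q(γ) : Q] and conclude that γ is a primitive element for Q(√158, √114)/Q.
[Q(γ) : Q] = 4 (equivalently, Q(γ) = Q(√158, √114))

Obviously Q(γ) ⊆ Q(√158, √114), and [Q(√158, √114):Q] = 4 (since 158, 114 are distinct squarefree integers > 1 with 18012 not a perfect square). To show equality we compute the minimal polynomial of γ. From γ = √158 + √114: γ^2 = 158 + 2√(18012) + 114 = 272 + 2√(18012), so γ^2 - 272 = 2√(18012); squaring, (γ^2 - 272)^2 = 4·18012, i.e. γ^4 - 544γ^2 + 73984 - 72048 = 0, i.e. γ^4 - 544γ^2 + 1936 = 0. So γ is a root of x^4 - 544x^2 + 1936. This polynomial is irreducible over Q: it has no rational root (each ±√158 ± √114 is irrational), and any factorization into two quadratics over Q would force √(18012) ∈ Q (pairing opposite roots) or √158, √114 ∈ Q (other pairings), all impossible. Hence [Q(γ):Q] = 4 = [Q(√158, √114):Q], so Q(γ) = Q(√158, √114).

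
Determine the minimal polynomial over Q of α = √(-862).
m_α(x) = x^2 + 862

α satisfies α^2 + 862 = 0, so x^2 + 862 annihilates α. Since d = -862 is squarefree and ≠ 1, it is not a perfect square in Q, so x^2 + 862 has no rational root and is therefore irreducible over Q (a degree-2 polynomial over a field is irreducible iff it has no root). Hence m_α(x) = x^2 + 862.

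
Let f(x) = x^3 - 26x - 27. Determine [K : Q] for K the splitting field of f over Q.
[K : Q] = 6

By the rational root test, any rational root of the monic integer polynomial f(x) = x^3 - 26x - 27 must be an integer dividing the constant term -27, i.e. one of ±{1, 3, 9, 27}. Evaluating: f(1) = -52, f(-1) = -2, f(3) = -78, f(-3) = 24, f(9) = 468, f(-9) = -522, f(27) = 18954, f(-27) = -19008; none is 0, so f has no rational root and is therefore irreducible over Q (a cubic with no linear factor over a field is irreducible). For an irreducible cubic, the Galois group is A_3 or S_3 according as the discriminant disc(f) = -4a^3 - 27b^2 = -4·(-26)^3 - 27·(-27)^2 = 50621 is or is not a square in Q. Here disc(f) = 50621 is not a perfect square in Q, so the Galois group of f over Q is not contained in A_3 and must be all of S_3. The splitting field has degree |S_3| = 6 over Q, so [K : Q] = 6.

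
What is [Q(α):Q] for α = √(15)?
[Q(α):Q] = 2

[Q(α):Q] equals the degree of the minimal polynomial of α. Here α^2 = 15 and x^2 - 15 is irreducible (d = 15 is squarefree, ≠ 1, hence not a square), so deg(m_α) = 2. Thus [Q(α):Q] = 2.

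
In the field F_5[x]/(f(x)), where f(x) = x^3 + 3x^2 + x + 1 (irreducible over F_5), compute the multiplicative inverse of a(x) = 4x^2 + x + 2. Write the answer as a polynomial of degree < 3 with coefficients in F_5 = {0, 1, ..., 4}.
a(x)^(-1) ≡ 3x^2 + 3x (mod f(x))

Since f is irreducible over F_5, F_5[x]/(f) is a field and a(x) ≠ 0 has an inverse. Apply the extended Euclidean algorithm to f(x) and a(x) in F_5[x]: f(x) = (4x + 1)·a(x) + (2x + 4);  a(x) = (2x + 4)·(2x + 4) + (1). The last nonzero remainder is the constant 1 = gcd(f, a) in F_5. Back-substituting through the division chain expresses 1 = s(x)·a(x) + t(x)·f(x) with s(x) ≡ 3x^2 + 3x (mod f), so a(x)^(-1) ≡ s(x) = 3x^2 + 3x (mod f). Check: (4x^2 + x + 2)·(3x^2 + 3x) = 2x^4 + 4x^2 + x ≡ 1 (mod x^3 + 3x^2 + x + 1).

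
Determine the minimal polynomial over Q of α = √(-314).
m_α(x) = x^2 + 314

α satisfies α^2 + 314 = 0, so x^2 + 314 annihilates α. Since d = -314 is squarefree and ≠ 1, it is not a perfect square in Q, so x^2 + 314 has no rational root and is therefore irreducible over Q (a degree-2 polynomial over a field is irreducible iff it has no root). Hence m_α(x) = x^2 + 314.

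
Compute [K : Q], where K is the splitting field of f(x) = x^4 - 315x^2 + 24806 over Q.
[K : Q] = 4

Solving the quadratic in x^2: x^2 = (315 ± √(315^2 - 4·24806))/2 = (315 ± √1)/2 = (315 ± 1)/2, giving x^2 = 157 or x^2 = 158. So f(x) = (x^2 - 157)(x^2 - 158) and the roots of f are ±√157, ±√158. Hence the splitting field is K = Q(√157, √158). Since 157 and 158 are distinct squarefree integers > 1, their product 24806 is not a perfect square, so √158 ∉ Q(√157). By the tower law [K:Q] = [Q(√157,√158):Q(√157)] · [Q(√157):Q] = 2 · 2 = 4.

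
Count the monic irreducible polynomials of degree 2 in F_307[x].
There are 46971 monic irreducible polynomials of degree 2 over F_307

Each element of F_{307^2} that lies in no proper subfield is a root of exactly one monic irreducible of degree 2 over F_307, and each such polynomial has 2 distinct roots in F_{307^2}. By Möbius inversion the count is N_307(2) = (1/2) Σ_{d|2} μ(2/d) · 307^d = (1/2)(μ(2)·307^1 + μ(1)·307^2) = 93942/2 = 46971.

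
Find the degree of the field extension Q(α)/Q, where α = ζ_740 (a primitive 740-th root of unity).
[Q(α):Q] = 288

The minimal polynomial of ζ_740 over Q is the 740-th cyclotomic polynomial Φ_740(x), which is irreducible over Q and has degree φ(740) = 288. Hence [Q(α):Q] = φ(740) = 288.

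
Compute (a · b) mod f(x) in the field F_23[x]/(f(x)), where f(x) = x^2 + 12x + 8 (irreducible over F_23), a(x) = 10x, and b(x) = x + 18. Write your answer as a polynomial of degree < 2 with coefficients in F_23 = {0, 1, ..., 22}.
a · b ≡ 14x + 12 (mod f(x))

Multiply in F_23[x]: a(x)·b(x) = (10x)·(x + 18) = 10x^2 + 19x. This has degree ≥ 2, so divide by f(x) over F_23: 10x^2 + 19x = (10)·(x^2 + 12x + 8) + (14x + 12). Hence a·b ≡ 14x + 12 (mod f). (F_23[x]/(f) is a field with 23^2 = 529 elements since f is irreducible of degree 2.)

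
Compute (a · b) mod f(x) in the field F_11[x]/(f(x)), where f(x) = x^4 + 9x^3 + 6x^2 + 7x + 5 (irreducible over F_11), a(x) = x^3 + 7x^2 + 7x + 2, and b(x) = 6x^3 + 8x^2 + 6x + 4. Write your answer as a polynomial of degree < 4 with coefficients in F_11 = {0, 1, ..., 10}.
a · b ≡ 7x^3 + 10x^2 + 3x + 5 (mod f(x))

Multiply in F_11[x]: a(x)·b(x) = (x^3 + 7x^2 + 7x + 2)·(6x^3 + 8x^2 + 6x + 4) = 6x^6 + 6x^5 + 5x^4 + 4x^3 + 9x^2 + 7x + 8. This has degree ≥ 4, so divide by f(x) over F_11: 6x^6 + 6x^5 + 5x^4 + 4x^3 + 9x^2 + 7x + 8 = (6x^2 + 7x + 5)·(x^4 + 9x^3 + 6x^2 + 7x + 5) + (7x^3 + 10x^2 + 3x + 5). Hence a·b ≡ 7x^3 + 10x^2 + 3x + 5 (mod f). (F_11[x]/(f) is a field with 11^4 = 14641 elements since f is irreducible of degree 4.)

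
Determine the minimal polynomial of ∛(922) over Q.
m_α(x) = x^3 - 922

α satisfies α^3 = 922, so x^3 - 922 annihilates α. By the rational root test, a rational root p/q (in lowest terms) of x^3 - 922 would satisfy p^3 = 922 q^3, forcing q = 1 and p^3 = 922; but 922 is not a perfect cube, contradiction. A monic cubic over Q with no rational root is irreducible (any nontrivial factorization would include a linear factor). Hence x^3 - 922 is the minimal polynomial of α, and in particular [Q(α):Q] = 3.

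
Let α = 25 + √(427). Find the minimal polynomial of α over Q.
m_α(x) = x^2 - 50x + 198

From α - 25 = √(427), squaring gives (α - 25)^2 = 427, i.e. α^2 - 50α + 625 = 427, so α^2 - 50α + 198 = 0. The discriminant of x^2 - 50x + 198 is (-50)^2 - 4·(198) = 2500 - 792 = 1708, and 4·(427) is not a perfect square in Q since 427 is squarefree and ≠ 1. Hence x^2 - 50x + 198 is irreducible over Q and is the minimal polynomial of α.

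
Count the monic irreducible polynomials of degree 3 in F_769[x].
There are 151585280 monic irreducible polynomials of degree 3 over F_769

Each element of F_{769^3} that lies in no proper subfield is a root of exactly one monic irreducible of degree 3 over F_769, and each such polynomial has 3 distinct roots in F_{769^3}. By Möbius inversion the count is N_769(3) = (1/3) Σ_{d|3} μ(3/d) · 769^d = (1/3)(μ(3)·769^1 + μ(1)·769^3) = 454755840/3 = 151585280.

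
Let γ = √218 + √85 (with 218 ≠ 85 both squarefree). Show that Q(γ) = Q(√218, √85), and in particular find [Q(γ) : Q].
[Q(γ) : Q] = 4 (equivalently, Q(γ) = Q(√218, √85))

Obviously Q(γ) ⊆ Q(√218, √85), and [Q(√218, √85):Q] = 4 (since 218, 85 are distinct squarefree integers > 1 with 18530 not a perfect square). To show equality we compute the minimal polynomial of γ. From γ = √218 + √85: γ^2 = 218 + 2√(18530) + 85 = 303 + 2√(18530), so γ^2 - 303 = 2√(18530); squaring, (γ^2 - 303)^2 = 4·18530, i.e. γ^4 - 606γ^2 + 91809 - 74120 = 0, i.e. γ^4 - 606γ^2 + 17689 = 0. So γ is a root of x^4 - 606x^2 + 17689. This polynomial is irreducible over Q: it has no rational root (each ±√218 ± √85 is irrational), and any factorization into two quadratics over Q would force √(18530) ∈ Q (pairing opposite roots) or √218, √85 ∈ Q (other pairings), all impossible. Hence [Q(γ):Q] = 4 = [Q(√218, √85):Q], so Q(γ) = Q(√218, √85).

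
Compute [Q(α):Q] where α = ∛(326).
[Q(α):Q] = 3

The minimal polynomial of α is x^3 - 326, irreducible over Q since 326 is not a perfect cube (so x^3 - 326 has no rational root). Hence [Q(α):Q] = deg(m_α) = 3.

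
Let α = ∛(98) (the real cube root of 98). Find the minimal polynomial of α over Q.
m_α(x) = x^3 - 98

α satisfies α^3 = 98, so x^3 - 98 annihilates α. By the rational root test, a rational root p/q (in lowest terms) of x^3 - 98 would satisfy p^3 = 98 q^3, forcing q = 1 and p^3 = 98; but 98 is not a perfect cube, contradiction. A monic cubic over Q with no rational root is irreducible (any nontrivial factorization would include a linear factor). Hence x^3 - 98 is the minimal polynomial of α, and in particular [Q(α):Q] = 3.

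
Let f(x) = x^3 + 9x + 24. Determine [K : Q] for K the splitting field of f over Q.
[K : Q] = 6

By the rational root test, any rational root of the monic integer polynomial f(x) = x^3 + 9x + 24 must be an integer dividing the constant term 24, i.e. one of ±{1, 2, 3, 4, 6, 8, 12, 24}. Evaluating: f(1) = 34, f(-1) = 14, f(2) = 50, f(-2) = -2, f(3) = 78, f(-3) = -30, f(4) = 124, f(-4) = -76, f(6) = 294, f(-6) = -246, f(8) = 608, f(-8) = -560, f(12) = 1860, f(-12) = -1812, f(24) = 14064, f(-24) = -14016; none is 0, so f has no rational root and is therefore irreducible over Q (a cubic with no linear factor over a field is irreducible). For an irreducible cubic, the Galois group is A_3 or S_3 according as the discriminant disc(f) = -4a^3 - 27b^2 = -4·(9)^3 - 27·(24)^2 = -18468 is or is not a square in Q. Here disc(f) = -18468 is not a perfect square in Q, so the Galois group of f over Q is not contained in A_3 and must be all of S_3. The splitting field has degree |S_3| = 6 over Q, so [K : Q] = 6.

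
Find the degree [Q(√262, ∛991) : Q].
[Q(√262, ∛991) : Q] = 6

Let L = Q(√262, ∛991). Since Q(√262) ⊂ L and [Q(√262):Q] = 2, the tower law gives 2 | [L:Q]. Likewise Q(∛991) ⊂ L with [Q(∛991):Q] = 3 (because 991 is not a perfect cube), so 3 | [L:Q]. As gcd(2,3) = 1, [L:Q] is divisible by 6. Conversely L is generated over Q by √262 and ∛991, so [L:Q] ≤ 2·3 = 6. Therefore [Q(√262, ∛991) : Q] = 6.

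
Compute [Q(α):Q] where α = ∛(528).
[Q(α):Q] = 3

The minimal polynomial of α is x^3 - 528, irreducible over Q since 528 is not a perfect cube (so x^3 - 528 has no rational root). Hence [Q(α):Q] = deg(m_α) = 3.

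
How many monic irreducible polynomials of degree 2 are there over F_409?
There are 83436 monic irreducible polynomials of degree 2 over F_409

Each element of F_{409^2} that lies in no proper subfield is a root of exactly one monic irreducible of degree 2 over F_409, and each such polynomial has 2 distinct roots in F_{409^2}. By Möbius inversion the count is N_409(2) = (1/2) Σ_{d|2} μ(2/d) · 409^d = (1/2)(μ(2)·409^1 + μ(1)·409^2) = 166872/2 = 83436.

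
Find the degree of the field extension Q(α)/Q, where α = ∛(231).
[Q(α):Q] = 3

The minimal polynomial of α is x^3 - 231, irreducible over Q since 231 is not a perfect cube (so x^3 - 231 has no rational root). Hence [Q(α):Q] = deg(m_α) = 3.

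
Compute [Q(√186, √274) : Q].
[Q(√186, √274) : Q] = 4

[Q(√186):Q] = 2 (min poly x^2 - 186, irreducible since 186 is squarefree > 1). For the top step, suppose √274 ∈ Q(√186), say √274 = c + d√186 with c, d ∈ Q. Squaring: 274 = c^2 + 186d^2 + 2cd√186. Since √186 ∉ Q this forces 2cd = 0. If d = 0 then √274 = c ∈ Q, contradicting 274 squarefree > 1. If c = 0 then 274 = 186d^2, so 186·274 = (186d)^2 is a perfect square in Q — but 186·274 = 50964 is not a perfect square (since 186 and 274 are distinct squarefree integers). Contradiction. Hence √274 ∉ Q(√186), so x^2 - 274 stays irreducible over Q(√186) and [Q(√186, √274) : Q(√186)] = 2. By the tower law, [Q(√186, √274) : Q] = 2 · 2 = 4.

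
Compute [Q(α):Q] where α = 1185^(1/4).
[Q(α):Q] = 4

α is a root of x^4 - 1185. By Eisenstein's criterion at the prime p = 3 (which divides the constant term 1185 but p^2 = 9 does not, since 1185 is squarefree), x^4 - 1185 is irreducible over Q. Hence [Q(α):Q] = 4.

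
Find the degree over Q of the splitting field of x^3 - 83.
[K : Q] = 6

The roots of x^3 - 83 are ∛83, ω∛83, ω^2∛83 where ω = e^(2πi/3) is a primitive cube root of unity, so K = Q(∛83, ω). Now [Q(∛83):Q] = 3 (since 83 is not a perfect cube, x^3 - 83 is irreducible) and [Q(ω):Q] = 2. Both 2 and 3 divide [K:Q], and [K:Q] ≤ 3·2 = 6, so [K:Q] = 6. (Equivalently: Q(∛83) ⊂ R but ω ∉ R, so [K : Q(∛83)] = 2.)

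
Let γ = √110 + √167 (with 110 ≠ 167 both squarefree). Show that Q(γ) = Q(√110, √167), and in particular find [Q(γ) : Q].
[Q(γ) : Q] = 4 (equivalently, Q(γ) = Q(√110, √167))

Obviously Q(γ) ⊆ Q(√110, √167), and [Q(√110, √167):Q] = 4 (since 110, 167 are distinct squarefree integers > 1 with 18370 not a perfect square). To show equality we compute the minimal polynomial of γ. From γ = √110 + √167: γ^2 = 110 + 2√(18370) + 167 = 277 + 2√(18370), so γ^2 - 277 = 2√(18370); squaring, (γ^2 - 277)^2 = 4·18370, i.e. γ^4 - 554γ^2 + 76729 - 73480 = 0, i.e. γ^4 - 554γ^2 + 3249 = 0. So γ is a root of x^4 - 554x^2 + 3249. This polynomial is irreducible over Q: it has no rational root (each ±√110 ± √167 is irrational), and any factorization into two quadratics over Q would force √(18370) ∈ Q (pairing opposite roots) or √110, √167 ∈ Q (other pairings), all impossible. Hence [Q(γ):Q] = 4 = [Q(√110, √167):Q], so Q(γ) = Q(√110, √167).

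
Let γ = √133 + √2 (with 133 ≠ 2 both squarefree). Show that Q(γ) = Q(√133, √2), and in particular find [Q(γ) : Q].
[Q(γ) : Q] = 4 (equivalently, Q(γ) = Q(√133, √2))

Obviously Q(γ) ⊆ Q(√133, √2), and [Q(√133, √2):Q] = 4 (since 133, 2 are distinct squarefree integers > 1 with 266 not a perfect square). To show equality we compute the minimal polynomial of γ. From γ = √133 + √2: γ^2 = 133 + 2√(266) + 2 = 135 + 2√(266), so γ^2 - 135 = 2√(266); squaring, (γ^2 - 135)^2 = 4·266, i.e. γ^4 - 270γ^2 + 18225 - 1064 = 0, i.e. γ^4 - 270γ^2 + 17161 = 0. So γ is a root of x^4 - 270x^2 + 17161. This polynomial is irreducible over Q: it has no rational root (each ±√133 ± √2 is irrational), and any factorization into two quadratics over Q would force √(266) ∈ Q (pairing opposite roots) or √133, √2 ∈ Q (other pairings), all impossible. Hence [Q(γ):Q] = 4 = [Q(√133, √2):Q], so Q(γ) = Q(√133, √2).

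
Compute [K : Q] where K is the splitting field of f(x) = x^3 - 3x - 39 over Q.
[K : Q] = 6

By the rational root test, any rational root of the monic integer polynomial f(x) = x^3 - 3x - 39 must be an integer dividing the constant term -39, i.e. one of ±{1, 3, 13, 39}. Evaluating: f(1) = -41, f(-1) = -37, f(3) = -21, f(-3) = -57, f(13) = 2119, f(-13) = -2197, f(39) = 59163, f(-39) = -59241; none is 0, so f has no rational root and is therefore irreducible over Q (a cubic with no linear factor over a field is irreducible). For an irreducible cubic, the Galois group is A_3 or S_3 according as the discriminant disc(f) = -4a^3 - 27b^2 = -4·(-3)^3 - 27·(-39)^2 = -40959 is or is not a square in Q. Here disc(f) = -40959 is not a perfect square in Q, so the Galois group of f over Q is not contained in A_3 and must be all of S_3. The splitting field has degree |S_3| = 6 over Q, so [K : Q] = 6.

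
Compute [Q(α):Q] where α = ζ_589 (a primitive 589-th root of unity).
[Q(α):Q] = 540

The minimal polynomial of ζ_589 over Q is the 589-th cyclotomic polynomial Φ_589(x), which is irreducible over Q and has degree φ(589) = 540. Hence [Q(α):Q] = φ(589) = 540.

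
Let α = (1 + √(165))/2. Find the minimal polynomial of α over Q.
m_α(x) = x^2 - x - 41

From 2α - 1 = √(165), squaring gives (2α - 1)^2 = 165, i.e. 4α^2 - 4α + 1 = 165, so α^2 - α + (1 - 165)/4 = 0. Since 165 ≡ 1 (mod 4), (1 - 165)/4 = -41 ∈ Z. The polynomial x^2 - x - 41 has discriminant 1 - 4·(-41) = 165, which is not a perfect square in Q (d = 165 is squarefree and ≠ 1), so x^2 - x - 41 is irreducible over Q. It is the minimal polynomial of α.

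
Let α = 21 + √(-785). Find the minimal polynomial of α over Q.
m_α(x) = x^2 - 42x + 1226

From α - 21 = √(-785), squaring gives (α - 21)^2 = -785, i.e. α^2 - 42α + 441 = -785, so α^2 - 42α + 1226 = 0. The discriminant of x^2 - 42x + 1226 is (-42)^2 - 4·(1226) = 1764 - 4904 = -3140, and 4·(-785) is not a perfect square in Q since -785 is squarefree and ≠ 1. Hence x^2 - 42x + 1226 is irreducible over Q and is the minimal polynomial of α.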